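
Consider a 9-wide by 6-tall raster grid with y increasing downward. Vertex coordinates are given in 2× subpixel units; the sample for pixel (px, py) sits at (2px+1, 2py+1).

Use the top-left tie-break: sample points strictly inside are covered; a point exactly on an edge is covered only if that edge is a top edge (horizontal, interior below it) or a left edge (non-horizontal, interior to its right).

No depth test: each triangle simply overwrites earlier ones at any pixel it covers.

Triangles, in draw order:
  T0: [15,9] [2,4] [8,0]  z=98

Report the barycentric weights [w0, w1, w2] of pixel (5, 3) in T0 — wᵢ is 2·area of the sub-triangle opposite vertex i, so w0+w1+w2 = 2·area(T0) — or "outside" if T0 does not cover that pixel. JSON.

T0:
  2·area = 82
  edge (15, 9)→(2, 4): d=(-13,-5) top-left  bias=+0
  edge (2, 4)→(8, 0): d=(6,-4) top-left  bias=+0
  edge (8, 0)→(15, 9): d=(7,9) right/bottom  bias=-1
    (3,0)@(7, 1): e=[64,2,16] → #
    (4,0)@(9, 1): e=[74,10,-2] → ·
    (2,1)@(5, 3): e=[28,6,48] → #
    (4,1)@(9, 3): e=[48,22,12] → #
    (5,1)@(11, 3): e=[58,30,-6] → ·
    (2,2)@(5, 5): e=[2,18,62] → #
    (5,2)@(11, 5): e=[32,42,8] → #
    (6,2)@(13, 5): e=[42,50,-10] → ·
    (2,3)@(5, 7): e=[-24,30,76] → ·
    (3,3)@(7, 7): e=[-14,38,58] → ·
    (4,3)@(9, 7): e=[-4,46,40] → ·
    (5,3)@(11, 7): e=[6,54,22] → #
    (7,4)@(15, 9): e=[0,82,0] → ·  [on edge]
  covered (10 px):
    · · · # · · · · ·
    · · # # # · · · ·
    · · # # # # · · ·
    · · · · · # # · ·
    · · · · · · · · ·
    · · · · · · · · ·

Answer: [54,22,6]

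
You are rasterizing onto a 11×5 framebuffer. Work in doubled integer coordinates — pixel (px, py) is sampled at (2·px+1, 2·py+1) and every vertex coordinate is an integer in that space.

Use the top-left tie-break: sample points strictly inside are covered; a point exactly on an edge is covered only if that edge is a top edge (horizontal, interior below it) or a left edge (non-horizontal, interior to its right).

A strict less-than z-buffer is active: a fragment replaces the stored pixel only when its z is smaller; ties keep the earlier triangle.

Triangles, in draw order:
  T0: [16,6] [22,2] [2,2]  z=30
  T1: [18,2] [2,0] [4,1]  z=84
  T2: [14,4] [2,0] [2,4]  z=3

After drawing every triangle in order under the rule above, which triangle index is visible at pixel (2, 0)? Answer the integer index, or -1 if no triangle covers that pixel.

T0:
  2·area = 80  (B↔C swapped to make it positive)
  edge (16, 6)→(2, 2): d=(-14,-4) top-left  bias=+0
  edge (2, 2)→(22, 2): d=(20,0) top-left  bias=+0
  edge (22, 2)→(16, 6): d=(-6,4) right/bottom  bias=-1
    (3,1)@(7, 3): e=[6,20,54] → #
    (4,1)@(9, 3): e=[14,20,46] → #
    (5,1)@(11, 3): e=[22,20,38] → #
    (6,1)@(13, 3): e=[30,20,30] → #
    (7,1)@(15, 3): e=[38,20,22] → #
    (8,1)@(17, 3): e=[46,20,14] → #
    (9,1)@(19, 3): e=[54,20,6] → #
    (10,1)@(21, 3): e=[62,20,-2] → ·
    (3,2)@(7, 5): e=[-22,60,42] → ·
    (4,2)@(9, 5): e=[-14,60,34] → ·
    (5,2)@(11, 5): e=[-6,60,26] → ·
    (6,2)@(13, 5): e=[2,60,18] → #
  covered (10 px):
    · · · · · · · · · · ·
    · · · # # # # # # # ·
    · · · · · · # # # · ·
    · · · · · · · · · · ·
    · · · · · · · · · · ·
T1:
  2·area = 12  (B↔C swapped to make it positive)
  edge (18, 2)→(4, 1): d=(-14,-1) top-left  bias=+0
  edge (4, 1)→(2, 0): d=(-2,-1) top-left  bias=+0
  edge (2, 0)→(18, 2): d=(16,2) right/bottom  bias=-1
    (2,0)@(5, 1): e=[1,1,10] → #
    (3,0)@(7, 1): e=[3,3,6] → #
    (4,0)@(9, 1): e=[5,5,2] → #
    (5,0)@(11, 1): e=[7,7,-2] → ·
    (2,1)@(5, 3): e=[-27,-3,42] → ·
    (3,1)@(7, 3): e=[-25,-1,38] → ·
    (4,1)@(9, 3): e=[-23,1,34] → ·
  covered (3 px):
    · · # # # · · · · · ·
    · · · · · · · · · · ·
    · · · · · · · · · · ·
    · · · · · · · · · · ·
    · · · · · · · · · · ·
T2:
  2·area = 48  (B↔C swapped to make it positive)
  edge (14, 4)→(2, 4): d=(-12,0) right/bottom  bias=-1
  edge (2, 4)→(2, 0): d=(0,-4) top-left  bias=+0
  edge (2, 0)→(14, 4): d=(12,4) right/bottom  bias=-1
    (1,0)@(3, 1): e=[36,4,8] → #
    (2,0)@(5, 1): e=[36,12,0] → ·  [on edge]
    (1,1)@(3, 3): e=[12,4,32] → #
    (2,1)@(5, 3): e=[12,12,24] → #
    (3,1)@(7, 3): e=[12,20,16] → #
    (4,1)@(9, 3): e=[12,28,8] → #
    (5,1)@(11, 3): e=[12,36,0] → ·  [on edge]
    (1,2)@(3, 5): e=[-12,4,56] → ·
    (2,2)@(5, 5): e=[-12,12,48] → ·
    (3,2)@(7, 5): e=[-12,20,40] → ·
    (4,2)@(9, 5): e=[-12,28,32] → ·
    (8,2)@(17, 5): e=[-12,60,0] → ·  [on edge]
  covered (5 px):
    · # · · · · · · · · ·
    · # # # # · · · · · ·
    · · · · · · · · · · ·
    · · · · · · · · · · ·
    · · · · · · · · · · ·

Z-buffer (winner per pixel, '.' = empty):
  . 2 1 1 1 . . . . . .
  . 2 2 2 2 0 0 0 0 0 .
  . . . . . . 0 0 0 . .
  . . . . . . . . . . .
  . . . . . . . . . . .

Result: 1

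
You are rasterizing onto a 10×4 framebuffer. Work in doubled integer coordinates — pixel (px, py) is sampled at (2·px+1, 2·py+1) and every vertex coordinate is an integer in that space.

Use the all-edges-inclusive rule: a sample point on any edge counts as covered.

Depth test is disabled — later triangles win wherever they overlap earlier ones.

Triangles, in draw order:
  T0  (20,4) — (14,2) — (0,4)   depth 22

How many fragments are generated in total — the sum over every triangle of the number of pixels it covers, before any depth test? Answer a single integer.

T0:
  2·area = 40  (B↔C swapped to make it positive)
  edge (20, 4)→(0, 4): d=(-20,0) inclusive
  edge (0, 4)→(14, 2): d=(14,-2) inclusive
  edge (14, 2)→(20, 4): d=(6,2) inclusive
    (5,0)@(11, 1): e=[60,-20,0] → ·  [on edge]
    (3,1)@(7, 3): e=[20,0,20] → #  [on edge]
    (4,1)@(9, 3): e=[20,4,16] → #
    (5,1)@(11, 3): e=[20,8,12] → #
    (6,1)@(13, 3): e=[20,12,8] → #
    (7,1)@(15, 3): e=[20,16,4] → #
    (8,1)@(17, 3): e=[20,20,0] → #  [on edge]
    (9,1)@(19, 3): e=[20,24,-4] → ·
    (3,2)@(7, 5): e=[-20,28,32] → ·
    (4,2)@(9, 5): e=[-20,32,28] → ·
    (5,2)@(11, 5): e=[-20,36,24] → ·
    (6,2)@(13, 5): e=[-20,40,20] → ·
  covered (6 px):
    · · · · · · · · · ·
    · · · # # # # # # ·
    · · · · · · · · · ·
    · · · · · · · · · ·

Answer: 6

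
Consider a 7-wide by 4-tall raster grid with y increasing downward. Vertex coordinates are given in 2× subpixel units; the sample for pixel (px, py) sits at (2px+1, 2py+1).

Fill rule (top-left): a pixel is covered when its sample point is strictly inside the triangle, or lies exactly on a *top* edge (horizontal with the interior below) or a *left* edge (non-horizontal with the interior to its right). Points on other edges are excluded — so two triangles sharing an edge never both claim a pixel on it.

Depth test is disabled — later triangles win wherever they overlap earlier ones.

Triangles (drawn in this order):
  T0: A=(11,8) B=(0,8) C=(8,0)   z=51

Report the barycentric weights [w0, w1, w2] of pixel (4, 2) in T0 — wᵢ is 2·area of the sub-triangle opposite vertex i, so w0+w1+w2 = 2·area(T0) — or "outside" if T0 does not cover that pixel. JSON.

T0:
  2·area = 88
  edge (11, 8)→(0, 8): d=(-11,0) right/bottom  bias=-1
  edge (0, 8)→(8, 0): d=(8,-8) top-left  bias=+0
  edge (8, 0)→(11, 8): d=(3,8) right/bottom  bias=-1
    (3,0)@(7, 1): e=[77,0,11] → X  [on edge]
    (4,0)@(9, 1): e=[77,16,-5] → .
    (2,1)@(5, 3): e=[55,0,33] → X  [on edge]
    (4,1)@(9, 3): e=[55,32,1] → X
    (5,1)@(11, 3): e=[55,48,-15] → .
    (1,2)@(3, 5): e=[33,0,55] → X  [on edge]
    (5,2)@(11, 5): e=[33,64,-9] → .
    (0,3)@(1, 7): e=[11,0,77] → X  [on edge]
    (5,3)@(11, 7): e=[11,80,-3] → .
  covered (13 px):
    . . . X . . .
    . . X X X . .
    . X X X X . .
    X X X X X . .

Result: [48,7,33]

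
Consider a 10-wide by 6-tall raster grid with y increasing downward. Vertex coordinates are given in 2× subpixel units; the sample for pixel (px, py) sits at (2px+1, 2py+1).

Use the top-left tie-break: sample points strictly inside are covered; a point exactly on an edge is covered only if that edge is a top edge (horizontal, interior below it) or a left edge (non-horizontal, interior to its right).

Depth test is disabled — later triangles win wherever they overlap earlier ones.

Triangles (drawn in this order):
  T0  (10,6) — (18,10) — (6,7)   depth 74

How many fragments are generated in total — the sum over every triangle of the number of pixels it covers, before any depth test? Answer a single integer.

T0:
  2·area = 24
  edge (10, 6)→(18, 10): d=(8,4) right/bottom  bias=-1
  edge (18, 10)→(6, 7): d=(-12,-3) top-left  bias=+0
  edge (6, 7)→(10, 6): d=(4,-1) top-left  bias=+0
    (3,3)@(7, 7): e=[20,3,1] → █
    (4,3)@(9, 7): e=[12,9,3] → █
    (5,3)@(11, 7): e=[4,15,5] → █
    (6,3)@(13, 7): e=[-4,21,7] → ·
    (3,4)@(7, 9): e=[36,-21,9] → ·
    (4,4)@(9, 9): e=[28,-15,11] → ·
    (5,4)@(11, 9): e=[20,-9,13] → ·
    (7,4)@(15, 9): e=[4,3,17] → █
    (8,4)@(17, 9): e=[-4,9,19] → ·
    (7,5)@(15, 11): e=[20,-21,25] → ·
  covered (4 px):
    · · · · · · · · · ·
    · · · · · · · · · ·
    · · · · · · · · · ·
    · · · █ █ █ · · · ·
    · · · · · · · █ · ·
    · · · · · · · · · ·

Final: 4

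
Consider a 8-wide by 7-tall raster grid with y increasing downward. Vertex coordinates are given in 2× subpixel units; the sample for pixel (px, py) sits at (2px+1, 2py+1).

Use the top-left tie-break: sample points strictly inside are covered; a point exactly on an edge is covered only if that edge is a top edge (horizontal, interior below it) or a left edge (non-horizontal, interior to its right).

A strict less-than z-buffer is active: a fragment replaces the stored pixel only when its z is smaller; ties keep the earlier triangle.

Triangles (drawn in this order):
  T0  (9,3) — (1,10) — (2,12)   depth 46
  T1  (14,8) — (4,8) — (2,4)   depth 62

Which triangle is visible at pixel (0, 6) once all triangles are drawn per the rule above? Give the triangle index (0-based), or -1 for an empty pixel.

T0:
  2·area = 23  (B↔C swapped to make it positive)
  edge (9, 3)→(2, 12): d=(-7,9) right/bottom  bias=-1
  edge (2, 12)→(1, 10): d=(-1,-2) top-left  bias=+0
  edge (1, 10)→(9, 3): d=(8,-7) top-left  bias=+0
    (4,1)@(9, 3): e=[0,23,0] → .  [on edge]
    (3,2)@(7, 5): e=[4,17,2] → X
    (4,2)@(9, 5): e=[-14,21,16] → .
    (2,3)@(5, 7): e=[8,11,4] → X
    (3,3)@(7, 7): e=[-10,15,18] → .
    (1,4)@(3, 9): e=[12,5,6] → X
    (2,4)@(5, 9): e=[-6,9,20] → .
    (1,5)@(3, 11): e=[-2,3,22] → .
  covered (3 px):
    . . . . . . . .
    . . . . . . . .
    . . . X . . . .
    . . X . . . . .
    . X . . . . . .
    . . . . . . . .
    . . . . . . . .
T1:
  2·area = 40
  edge (14, 8)→(4, 8): d=(-10,0) right/bottom  bias=-1
  edge (4, 8)→(2, 4): d=(-2,-4) top-left  bias=+0
  edge (2, 4)→(14, 8): d=(12,4) right/bottom  bias=-1
    (1,2)@(3, 5): e=[30,2,8] → X
    (2,2)@(5, 5): e=[30,10,0] → .  [on edge]
    (1,3)@(3, 7): e=[10,-2,32] → .
    (2,3)@(5, 7): e=[10,6,24] → X
    (3,3)@(7, 7): e=[10,14,16] → X
    (4,3)@(9, 7): e=[10,22,8] → X
    (5,3)@(11, 7): e=[10,30,0] → .  [on edge]
    (2,4)@(5, 9): e=[-10,2,48] → .
    (3,4)@(7, 9): e=[-10,10,40] → .
    (4,4)@(9, 9): e=[-10,18,32] → .
  covered (4 px):
    . . . . . . . .
    . . . . . . . .
    . X . . . . . .
    . . X X X . . .
    . . . . . . . .
    . . . . . . . .
    . . . . . . . .

Z-buffer (winner per pixel, '.' = empty):
  . . . . . . . .
  . . . . . . . .
  . 1 . 0 . . . .
  . . 0 1 1 . . .
  . 0 . . . . . .
  . . . . . . . .
  . . . . . . . .

Answer: -1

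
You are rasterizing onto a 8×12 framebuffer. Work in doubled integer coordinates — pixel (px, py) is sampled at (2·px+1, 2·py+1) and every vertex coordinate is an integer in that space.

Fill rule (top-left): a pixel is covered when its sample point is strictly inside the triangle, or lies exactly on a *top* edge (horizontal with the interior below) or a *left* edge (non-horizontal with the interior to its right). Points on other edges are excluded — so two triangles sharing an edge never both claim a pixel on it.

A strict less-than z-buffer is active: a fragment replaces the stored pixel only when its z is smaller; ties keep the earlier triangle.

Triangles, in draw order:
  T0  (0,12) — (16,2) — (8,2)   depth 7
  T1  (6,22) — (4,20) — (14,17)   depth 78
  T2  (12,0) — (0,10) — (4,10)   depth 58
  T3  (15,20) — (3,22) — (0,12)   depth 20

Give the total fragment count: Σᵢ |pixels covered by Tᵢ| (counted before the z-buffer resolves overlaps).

T0:
  2·area = 80  (B↔C swapped to make it positive)
  edge (0, 12)→(8, 2): d=(8,-10) top-left  bias=+0
  edge (8, 2)→(16, 2): d=(8,0) top-left  bias=+0
  edge (16, 2)→(0, 12): d=(-16,10) right/bottom  bias=-1
    (4,1)@(9, 3): e=[18,8,54] → █
    (5,1)@(11, 3): e=[38,8,34] → █
    (6,1)@(13, 3): e=[58,8,14] → █
    (7,1)@(15, 3): e=[78,8,-6] → ·
    (3,2)@(7, 5): e=[14,24,42] → █
    (6,2)@(13, 5): e=[74,24,-18] → ·
    (2,3)@(5, 7): e=[10,40,30] → █
    (4,3)@(9, 7): e=[50,40,-10] → ·
    (5,3)@(11, 7): e=[70,40,-30] → ·
    (1,4)@(3, 9): e=[6,56,18] → █
    (2,4)@(5, 9): e=[26,56,-2] → ·
    (3,4)@(7, 9): e=[46,56,-22] → ·
  covered (10 px):
    · · · · · · · ·
    · · · · █ █ █ ·
    · · · █ █ █ · ·
    · · █ █ · · · ·
    · █ · · · · · ·
    █ · · · · · · ·
    · · · · · · · ·
    · · · · · · · ·
    · · · · · · · ·
    · · · · · · · ·
    · · · · · · · ·
    · · · · · · · ·
T1:
  2·area = 26
  edge (6, 22)→(4, 20): d=(-2,-2) top-left  bias=+0
  edge (4, 20)→(14, 17): d=(10,-3) top-left  bias=+0
  edge (14, 17)→(6, 22): d=(-8,5) right/bottom  bias=-1
    (0,8)@(1, 17): e=[0,-39,65] → ·  [on edge]
    (1,9)@(3, 19): e=[0,-13,39] → ·  [on edge]
    (4,9)@(9, 19): e=[12,5,9] → █
    (5,9)@(11, 19): e=[16,11,-1] → ·
    (2,10)@(5, 21): e=[0,13,13] → █  [on edge]
    (3,10)@(7, 21): e=[4,19,3] → █
    (4,10)@(9, 21): e=[8,25,-7] → ·
    (2,11)@(5, 23): e=[-4,33,-3] → ·
    (3,11)@(7, 23): e=[0,39,-13] → ·  [on edge]
  covered (3 px):
    · · · · · · · ·
    · · · · · · · ·
    · · · · · · · ·
    · · · · · · · ·
    · · · · · · · ·
    · · · · · · · ·
    · · · · · · · ·
    · · · · · · · ·
    · · · · · · · ·
    · · · · █ · · ·
    · · █ █ · · · ·
    · · · · · · · ·
T2:
  2·area = 40  (B↔C swapped to make it positive)
  edge (12, 0)→(4, 10): d=(-8,10) right/bottom  bias=-1
  edge (4, 10)→(0, 10): d=(-4,0) right/bottom  bias=-1
  edge (0, 10)→(12, 0): d=(12,-10) top-left  bias=+0
    (5,0)@(11, 1): e=[2,36,2] → █
    (6,0)@(13, 1): e=[-18,36,22] → ·
    (4,1)@(9, 3): e=[6,28,6] → █
    (5,1)@(11, 3): e=[-14,28,26] → ·
    (3,2)@(7, 5): e=[10,20,10] → █
    (4,2)@(9, 5): e=[-10,20,30] → ·
    (2,3)@(5, 7): e=[14,12,14] → █
    (3,3)@(7, 7): e=[-6,12,34] → ·
    (1,4)@(3, 9): e=[18,4,18] → █
    (2,4)@(5, 9): e=[-2,4,38] → ·
    (1,5)@(3, 11): e=[2,-4,42] → ·
  covered (5 px):
    · · · · · █ · ·
    · · · · █ · · ·
    · · · █ · · · ·
    · · █ · · · · ·
    · █ · · · · · ·
    · · · · · · · ·
    · · · · · · · ·
    · · · · · · · ·
    · · · · · · · ·
    · · · · · · · ·
    · · · · · · · ·
    · · · · · · · ·
T3:
  2·area = 126
  edge (15, 20)→(3, 22): d=(-12,2) right/bottom  bias=-1
  edge (3, 22)→(0, 12): d=(-3,-10) top-left  bias=+0
  edge (0, 12)→(15, 20): d=(15,8) right/bottom  bias=-1
    (0,6)@(1, 13): e=[112,7,7] → █
    (1,6)@(3, 13): e=[108,27,-9] → ·
    (0,7)@(1, 15): e=[88,1,37] → █
    (1,7)@(3, 15): e=[84,21,21] → █
    (2,7)@(5, 15): e=[80,41,5] → █
    (3,7)@(7, 15): e=[76,61,-11] → ·
    (0,8)@(1, 17): e=[64,-5,67] → ·
    (1,8)@(3, 17): e=[60,15,51] → █
    (3,8)@(7, 17): e=[52,55,19] → █
    (4,8)@(9, 17): e=[48,75,3] → █
    (5,8)@(11, 17): e=[44,95,-13] → ·
    (1,9)@(3, 19): e=[36,9,81] → █
    (4,10)@(9, 21): e=[0,63,63] → ·  [on edge]
  covered (17 px):
    · · · · · · · ·
    · · · · · · · ·
    · · · · · · · ·
    · · · · · · · ·
    · · · · · · · ·
    · · · · · · · ·
    █ · · · · · · ·
    █ █ █ · · · · ·
    · █ █ █ █ · · ·
    · █ █ █ █ █ █ ·
    · █ █ █ · · · ·
    · · · · · · · ·

Final: 35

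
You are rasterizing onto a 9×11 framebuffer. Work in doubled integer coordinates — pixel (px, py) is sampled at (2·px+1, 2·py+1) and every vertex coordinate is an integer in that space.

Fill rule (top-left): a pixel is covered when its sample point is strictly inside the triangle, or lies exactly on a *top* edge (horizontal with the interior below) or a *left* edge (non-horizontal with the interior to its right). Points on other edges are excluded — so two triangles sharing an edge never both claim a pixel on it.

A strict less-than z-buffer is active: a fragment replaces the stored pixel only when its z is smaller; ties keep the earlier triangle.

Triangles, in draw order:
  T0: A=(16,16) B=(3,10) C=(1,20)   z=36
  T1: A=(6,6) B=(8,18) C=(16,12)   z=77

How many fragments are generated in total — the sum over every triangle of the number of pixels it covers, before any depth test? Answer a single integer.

T0:
  2·area = 142  (B↔C swapped to make it positive)
  edge (16, 16)→(1, 20): d=(-15,4) right/bottom  bias=-1
  edge (1, 20)→(3, 10): d=(2,-10) top-left  bias=+0
  edge (3, 10)→(16, 16): d=(13,6) right/bottom  bias=-1
    (1,5)@(3, 11): e=[127,2,13] → █
    (2,5)@(5, 11): e=[119,22,1] → █
    (3,5)@(7, 11): e=[111,42,-11] → ·
    (1,6)@(3, 13): e=[97,6,39] → █
    (3,6)@(7, 13): e=[81,46,15] → █
    (4,6)@(9, 13): e=[73,66,3] → █
    (5,6)@(11, 13): e=[65,86,-9] → ·
    (1,7)@(3, 15): e=[67,10,65] → █
    (5,7)@(11, 15): e=[35,90,17] → █
    (6,7)@(13, 15): e=[27,110,5] → █
    (7,7)@(15, 15): e=[19,130,-7] → ·
    (1,8)@(3, 17): e=[37,14,91] → █
  covered (18 px):
    · · · · · · · · ·
    · · · · · · · · ·
    · · · · · · · · ·
    · · · · · · · · ·
    · · · · · · · · ·
    · █ █ · · · · · ·
    · █ █ █ █ · · · ·
    · █ █ █ █ █ █ · ·
    · █ █ █ █ █ · · ·
    · █ · · · · · · ·
    · · · · · · · · ·
T1:
  2·area = 108  (B↔C swapped to make it positive)
  edge (6, 6)→(16, 12): d=(10,6) right/bottom  bias=-1
  edge (16, 12)→(8, 18): d=(-8,6) right/bottom  bias=-1
  edge (8, 18)→(6, 6): d=(-2,-12) top-left  bias=+0
    (0,1)@(1, 3): e=[0,162,-54] → ·  [on edge]
    (3,3)@(7, 7): e=[4,94,10] → █
    (4,3)@(9, 7): e=[-8,82,34] → ·
    (3,4)@(7, 9): e=[24,78,6] → █
    (4,4)@(9, 9): e=[12,66,30] → █
    (5,4)@(11, 9): e=[0,54,54] → ·  [on edge]
    (3,5)@(7, 11): e=[44,62,2] → █
    (5,5)@(11, 11): e=[20,38,50] → █
    (6,5)@(13, 11): e=[8,26,74] → █
    (7,5)@(15, 11): e=[-4,14,98] → ·
    (3,6)@(7, 13): e=[64,46,-2] → ·
    (4,6)@(9, 13): e=[52,34,22] → █
  covered (13 px):
    · · · · · · · · ·
    · · · · · · · · ·
    · · · · · · · · ·
    · · · █ · · · · ·
    · · · █ █ · · · ·
    · · · █ █ █ █ · ·
    · · · · █ █ █ · ·
    · · · · █ █ · · ·
    · · · · █ · · · ·
    · · · · · · · · ·
    · · · · · · · · ·

Final: 31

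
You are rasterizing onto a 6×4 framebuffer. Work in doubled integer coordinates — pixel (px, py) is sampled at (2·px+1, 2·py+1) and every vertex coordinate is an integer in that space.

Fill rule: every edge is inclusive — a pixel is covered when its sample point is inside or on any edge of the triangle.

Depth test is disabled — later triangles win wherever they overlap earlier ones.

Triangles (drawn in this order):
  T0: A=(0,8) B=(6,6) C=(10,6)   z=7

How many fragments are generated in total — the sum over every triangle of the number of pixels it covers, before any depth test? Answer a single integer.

T0:
  2·area = 8
  edge (0, 8)→(6, 6): d=(6,-2) inclusive
  edge (6, 6)→(10, 6): d=(4,0) inclusive
  edge (10, 6)→(0, 8): d=(-10,2) inclusive
    (4,2)@(9, 5): e=[0,-4,12] → ·  [on edge]
    (1,3)@(3, 7): e=[0,4,4] → #  [on edge]
    (2,3)@(5, 7): e=[4,4,0] → #  [on edge]
    (3,3)@(7, 7): e=[8,4,-4] → ·
  covered (2 px):
    · · · · · ·
    · · · · · ·
    · · · · · ·
    · # # · · ·

Final: 2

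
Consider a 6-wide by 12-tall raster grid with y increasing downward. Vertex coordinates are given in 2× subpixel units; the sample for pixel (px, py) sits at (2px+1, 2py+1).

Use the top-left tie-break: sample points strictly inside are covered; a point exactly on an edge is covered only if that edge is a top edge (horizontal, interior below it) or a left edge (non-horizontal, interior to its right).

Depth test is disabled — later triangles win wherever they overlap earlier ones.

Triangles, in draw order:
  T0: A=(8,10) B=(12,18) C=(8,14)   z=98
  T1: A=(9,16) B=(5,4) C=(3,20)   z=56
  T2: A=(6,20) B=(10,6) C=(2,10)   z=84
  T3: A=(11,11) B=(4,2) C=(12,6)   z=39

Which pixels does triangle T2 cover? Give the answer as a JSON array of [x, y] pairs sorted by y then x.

T0:
  2·area = 16
  edge (8, 10)→(12, 18): d=(4,8) right/bottom  bias=-1
  edge (12, 18)→(8, 14): d=(-4,-4) top-left  bias=+0
  edge (8, 14)→(8, 10): d=(0,-4) top-left  bias=+0
    (0,3)@(1, 7): e=[44,0,-28] → ·  [on edge]
    (1,4)@(3, 9): e=[36,0,-20] → ·  [on edge]
    (2,5)@(5, 11): e=[28,0,-12] → ·  [on edge]
    (3,6)@(7, 13): e=[20,0,-4] → ·  [on edge]
    (4,6)@(9, 13): e=[4,8,4] → █
    (5,6)@(11, 13): e=[-12,16,12] → ·
    (4,7)@(9, 15): e=[12,0,4] → █  [on edge]
    (5,7)@(11, 15): e=[-4,8,12] → ·
    (4,8)@(9, 17): e=[20,-8,4] → ·
    (5,8)@(11, 17): e=[4,0,12] → █  [on edge]
    (5,9)@(11, 19): e=[12,-8,12] → ·
  covered (3 px):
    · · · · · ·
    · · · · · ·
    · · · · · ·
    · · · · · ·
    · · · · · ·
    · · · · · ·
    · · · · █ ·
    · · · · █ ·
    · · · · · █
    · · · · · ·
    · · · · · ·
    · · · · · ·
T1:
  2·area = 88  (B↔C swapped to make it positive)
  edge (9, 16)→(3, 20): d=(-6,4) right/bottom  bias=-1
  edge (3, 20)→(5, 4): d=(2,-16) top-left  bias=+0
  edge (5, 4)→(9, 16): d=(4,12) right/bottom  bias=-1
    (2,2)@(5, 5): e=[82,2,4] → █
    (3,2)@(7, 5): e=[74,34,-20] → ·
    (2,3)@(5, 7): e=[70,6,12] → █
    (3,3)@(7, 7): e=[62,38,-12] → ·
    (2,4)@(5, 9): e=[58,10,20] → █
    (3,4)@(7, 9): e=[50,42,-4] → ·
    (2,5)@(5, 11): e=[46,14,28] → █
    (3,5)@(7, 11): e=[38,46,4] → █
    (4,5)@(9, 11): e=[30,78,-20] → ·
    (2,6)@(5, 13): e=[34,18,36] → █
    (4,6)@(9, 13): e=[18,82,-12] → ·
    (2,7)@(5, 15): e=[22,22,44] → █
  covered (11 px):
    · · · · · ·
    · · · · · ·
    · · █ · · ·
    · · █ · · ·
    · · █ · · ·
    · · █ █ · ·
    · · █ █ · ·
    · · █ █ · ·
    · · █ █ · ·
    · · · · · ·
    · · · · · ·
    · · · · · ·
T2:
  2·area = 96  (B↔C swapped to make it positive)
  edge (6, 20)→(2, 10): d=(-4,-10) top-left  bias=+0
  edge (2, 10)→(10, 6): d=(8,-4) top-left  bias=+0
  edge (10, 6)→(6, 20): d=(-4,14) right/bottom  bias=-1
    (4,3)@(9, 7): e=[82,4,10] → █
    (5,3)@(11, 7): e=[102,12,-18] → ·
    (2,4)@(5, 9): e=[34,4,58] → █
    (3,4)@(7, 9): e=[54,12,30] → █
    (5,4)@(11, 9): e=[94,28,-26] → ·
    (1,5)@(3, 11): e=[6,12,78] → █
    (4,5)@(9, 11): e=[66,36,-6] → ·
    (1,6)@(3, 13): e=[-2,28,70] → ·
    (2,6)@(5, 13): e=[18,36,42] → █
    (4,6)@(9, 13): e=[58,52,-14] → ·
    (2,7)@(5, 15): e=[10,52,34] → █
    (4,7)@(9, 15): e=[50,68,-22] → ·
  covered (12 px):
    · · · · · ·
    · · · · · ·
    · · · · · ·
    · · · · █ ·
    · · █ █ █ ·
    · █ █ █ · ·
    · · █ █ · ·
    · · █ █ · ·
    · · █ · · ·
    · · · · · ·
    · · · · · ·
    · · · · · ·
T3:
  2·area = 44
  edge (11, 11)→(4, 2): d=(-7,-9) top-left  bias=+0
  edge (4, 2)→(12, 6): d=(8,4) right/bottom  bias=-1
  edge (12, 6)→(11, 11): d=(-1,5) right/bottom  bias=-1
    (2,1)@(5, 3): e=[2,4,38] → █
    (3,1)@(7, 3): e=[20,-4,28] → ·
    (2,2)@(5, 5): e=[-12,20,36] → ·
    (3,2)@(7, 5): e=[6,12,26] → █
    (4,2)@(9, 5): e=[24,4,16] → █
    (5,2)@(11, 5): e=[42,-4,6] → ·
    (3,3)@(7, 7): e=[-8,28,24] → ·
    (4,3)@(9, 7): e=[10,20,14] → █
    (5,3)@(11, 7): e=[28,12,4] → █
    (4,4)@(9, 9): e=[-4,36,12] → ·
    (5,4)@(11, 9): e=[14,28,2] → █
    (5,5)@(11, 11): e=[0,44,0] → ·  [on edge]
    (4,10)@(9, 21): e=[-88,132,0] → ·  [on edge]
  covered (6 px):
    · · · · · ·
    · · █ · · ·
    · · · █ █ ·
    · · · · █ █
    · · · · · █
    · · · · · ·
    · · · · · ·
    · · · · · ·
    · · · · · ·
    · · · · · ·
    · · · · · ·
    · · · · · ·

Answer: [[4,3],[2,4],[3,4],[4,4],[1,5],[2,5],[3,5],[2,6],[3,6],[2,7],[3,7],[2,8]]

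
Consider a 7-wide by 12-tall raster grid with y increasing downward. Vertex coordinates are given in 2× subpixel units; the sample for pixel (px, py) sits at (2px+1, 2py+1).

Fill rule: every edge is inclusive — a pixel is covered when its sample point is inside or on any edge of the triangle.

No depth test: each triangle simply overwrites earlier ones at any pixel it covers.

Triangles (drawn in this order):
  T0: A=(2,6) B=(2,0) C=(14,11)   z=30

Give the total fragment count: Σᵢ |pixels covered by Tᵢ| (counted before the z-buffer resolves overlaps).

T0:
  2·area = 72
  edge (2, 6)→(2, 0): d=(0,-6) inclusive
  edge (2, 0)→(14, 11): d=(12,11) inclusive
  edge (14, 11)→(2, 6): d=(-12,-5) inclusive
    (1,0)@(3, 1): e=[6,1,65] → █
    (2,0)@(5, 1): e=[18,-21,75] → ·
    (1,1)@(3, 3): e=[6,25,41] → █
    (2,1)@(5, 3): e=[18,3,51] → █
    (3,1)@(7, 3): e=[30,-19,61] → ·
    (1,2)@(3, 5): e=[6,49,17] → █
    (3,2)@(7, 5): e=[30,5,37] → █
    (4,2)@(9, 5): e=[42,-17,47] → ·
    (1,3)@(3, 7): e=[6,73,-7] → ·
    (2,3)@(5, 7): e=[18,51,3] → █
    (4,3)@(9, 7): e=[42,7,23] → █
    (5,3)@(11, 7): e=[54,-15,33] → ·
  covered (10 px):
    · █ · · · · ·
    · █ █ · · · ·
    · █ █ █ · · ·
    · · █ █ █ · ·
    · · · · · █ ·
    · · · · · · ·
    · · · · · · ·
    · · · · · · ·
    · · · · · · ·
    · · · · · · ·
    · · · · · · ·
    · · · · · · ·

Result: 10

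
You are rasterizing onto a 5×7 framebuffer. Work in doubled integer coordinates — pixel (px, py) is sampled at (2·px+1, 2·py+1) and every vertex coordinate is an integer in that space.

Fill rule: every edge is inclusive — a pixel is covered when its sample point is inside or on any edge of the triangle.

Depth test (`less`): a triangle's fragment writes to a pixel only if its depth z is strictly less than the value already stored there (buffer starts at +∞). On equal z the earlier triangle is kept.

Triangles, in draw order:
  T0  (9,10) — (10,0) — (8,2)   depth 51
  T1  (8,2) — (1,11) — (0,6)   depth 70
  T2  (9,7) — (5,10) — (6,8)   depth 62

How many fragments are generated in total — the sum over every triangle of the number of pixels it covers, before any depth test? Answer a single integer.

T0:
  2·area = 18  (B↔C swapped to make it positive)
  edge (9, 10)→(8, 2): d=(-1,-8) inclusive
  edge (8, 2)→(10, 0): d=(2,-2) inclusive
  edge (10, 0)→(9, 10): d=(-1,10) inclusive
    (4,0)@(9, 1): e=[9,0,9] → X  [on edge]
    (3,1)@(7, 3): e=[-9,0,27] → .  [on edge]
    (4,1)@(9, 3): e=[7,4,7] → X
    (2,2)@(5, 5): e=[-27,0,45] → .  [on edge]
    (4,2)@(9, 5): e=[5,8,5] → X
    (1,3)@(3, 7): e=[-45,0,63] → .  [on edge]
    (4,3)@(9, 7): e=[3,12,3] → X
    (0,4)@(1, 9): e=[-63,0,81] → .  [on edge]
    (4,4)@(9, 9): e=[1,16,1] → X
    (4,5)@(9, 11): e=[-1,20,-1] → .
  covered (5 px):
    . . . . X
    . . . . X
    . . . . X
    . . . . X
    . . . . X
    . . . . .
    . . . . .
T1:
  2·area = 44
  edge (8, 2)→(1, 11): d=(-7,9) inclusive
  edge (1, 11)→(0, 6): d=(-1,-5) inclusive
  edge (0, 6)→(8, 2): d=(8,-4) inclusive
    (3,1)@(7, 3): e=[2,38,4] → X
    (4,1)@(9, 3): e=[-16,48,12] → .
    (1,2)@(3, 5): e=[24,16,4] → X
    (2,2)@(5, 5): e=[6,26,12] → X
    (3,2)@(7, 5): e=[-12,36,20] → .
    (0,3)@(1, 7): e=[28,4,12] → X
    (2,3)@(5, 7): e=[-8,24,28] → .
    (0,4)@(1, 9): e=[14,2,28] → X
    (1,4)@(3, 9): e=[-4,12,36] → .
    (0,5)@(1, 11): e=[0,0,44] → X  [on edge]
    (1,5)@(3, 11): e=[-18,10,52] → .
    (0,6)@(1, 13): e=[-14,-2,60] → .
  covered (7 px):
    . . . . .
    . . . X .
    . X X . .
    X X . . .
    X . . . .
    X . . . .
    . . . . .
T2:
  2·area = 5
  edge (9, 7)→(5, 10): d=(-4,3) inclusive
  edge (5, 10)→(6, 8): d=(1,-2) inclusive
  edge (6, 8)→(9, 7): d=(3,-1) inclusive
    (4,3)@(9, 7): e=[0,5,0] → X  [on edge]
    (1,4)@(3, 9): e=[10,-5,0] → .  [on edge]
    (4,4)@(9, 9): e=[-8,7,6] → .
    (0,6)@(1, 13): e=[0,-5,10] → .  [on edge]
  covered (1 px):
    . . . . .
    . . . . .
    . . . . .
    . . . . X
    . . . . .
    . . . . .
    . . . . .

Result: 13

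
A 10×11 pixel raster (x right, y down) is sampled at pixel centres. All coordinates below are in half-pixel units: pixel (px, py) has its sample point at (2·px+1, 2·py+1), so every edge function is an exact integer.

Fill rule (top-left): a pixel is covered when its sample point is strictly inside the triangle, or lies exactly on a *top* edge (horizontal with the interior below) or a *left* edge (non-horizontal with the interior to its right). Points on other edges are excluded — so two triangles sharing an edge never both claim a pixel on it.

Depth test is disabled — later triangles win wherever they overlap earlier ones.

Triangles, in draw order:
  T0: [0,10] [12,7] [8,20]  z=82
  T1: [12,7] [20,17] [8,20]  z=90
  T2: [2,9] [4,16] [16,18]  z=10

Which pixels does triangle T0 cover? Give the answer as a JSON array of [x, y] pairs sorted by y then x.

T0:
  2·area = 144
  edge (0, 10)→(12, 7): d=(12,-3) top-left  bias=+0
  edge (12, 7)→(8, 20): d=(-4,13) right/bottom  bias=-1
  edge (8, 20)→(0, 10): d=(-8,-10) top-left  bias=+0
    (2,4)@(5, 9): e=[3,83,58] → X
    (3,4)@(7, 9): e=[9,57,78] → X
    (4,4)@(9, 9): e=[15,31,98] → X
    (5,4)@(11, 9): e=[21,5,118] → X
    (6,4)@(13, 9): e=[27,-21,138] → .
    (0,5)@(1, 11): e=[15,127,2] → X
    (1,5)@(3, 11): e=[21,101,22] → X
    (5,5)@(11, 11): e=[45,-3,102] → .
    (0,6)@(1, 13): e=[39,119,-14] → .
    (1,6)@(3, 13): e=[45,93,6] → X
    (5,6)@(11, 13): e=[69,-11,86] → .
    (1,7)@(3, 15): e=[69,85,-10] → .
  covered (17 px):
    . . . . . . . . . .
    . . . . . . . . . .
    . . . . . . . . . .
    . . . . . . . . . .
    . . X X X X . . . .
    X X X X X . . . . .
    . X X X X . . . . .
    . . X X X . . . . .
    . . . X . . . . . .
    . . . . . . . . . .
    . . . . . . . . . .
T1:
  2·area = 144
  edge (12, 7)→(20, 17): d=(8,10) right/bottom  bias=-1
  edge (20, 17)→(8, 20): d=(-12,3) right/bottom  bias=-1
  edge (8, 20)→(12, 7): d=(4,-13) top-left  bias=+0
    (6,4)@(13, 9): e=[6,117,21] → X
    (7,4)@(15, 9): e=[-14,111,47] → .
    (5,5)@(11, 11): e=[42,99,3] → X
    (7,5)@(15, 11): e=[2,87,55] → X
    (8,5)@(17, 11): e=[-18,81,81] → .
    (5,6)@(11, 13): e=[58,75,11] → X
    (8,6)@(17, 13): e=[-2,57,89] → .
    (5,7)@(11, 15): e=[74,51,19] → X
    (8,7)@(17, 15): e=[14,33,97] → X
    (9,7)@(19, 15): e=[-6,27,123] → .
    (4,8)@(9, 17): e=[110,33,1] → X
    (9,8)@(19, 17): e=[10,3,131] → X
  covered (19 px):
    . . . . . . . . . .
    . . . . . . . . . .
    . . . . . . . . . .
    . . . . . . . . . .
    . . . . . . X . . .
    . . . . . X X X . .
    . . . . . X X X . .
    . . . . . X X X X .
    . . . . X X X X X X
    . . . . X X . . . .
    . . . . . . . . . .
T2:
  2·area = 80  (B↔C swapped to make it positive)
  edge (2, 9)→(16, 18): d=(14,9) right/bottom  bias=-1
  edge (16, 18)→(4, 16): d=(-12,-2) top-left  bias=+0
  edge (4, 16)→(2, 9): d=(-2,-7) top-left  bias=+0
    (1,5)@(3, 11): e=[19,58,3] → X
    (2,5)@(5, 11): e=[1,62,17] → X
    (3,5)@(7, 11): e=[-17,66,31] → .
    (1,6)@(3, 13): e=[47,34,-1] → .
    (2,6)@(5, 13): e=[29,38,13] → X
    (3,6)@(7, 13): e=[11,42,27] → X
    (4,6)@(9, 13): e=[-7,46,41] → .
    (2,7)@(5, 15): e=[57,14,9] → X
    (4,7)@(9, 15): e=[21,22,37] → X
    (5,7)@(11, 15): e=[3,26,51] → X
    (6,7)@(13, 15): e=[-15,30,65] → .
    (2,8)@(5, 17): e=[85,-10,5] → .
  covered (10 px):
    . . . . . . . . . .
    . . . . . . . . . .
    . . . . . . . . . .
    . . . . . . . . . .
    . . . . . . . . . .
    . X X . . . . . . .
    . . X X . . . . . .
    . . X X X X . . . .
    . . . . . X X . . .
    . . . . . . . . . .
    . . . . . . . . . .

Result: [[2,4],[3,4],[4,4],[5,4],[0,5],[1,5],[2,5],[3,5],[4,5],[1,6],[2,6],[3,6],[4,6],[2,7],[3,7],[4,7],[3,8]]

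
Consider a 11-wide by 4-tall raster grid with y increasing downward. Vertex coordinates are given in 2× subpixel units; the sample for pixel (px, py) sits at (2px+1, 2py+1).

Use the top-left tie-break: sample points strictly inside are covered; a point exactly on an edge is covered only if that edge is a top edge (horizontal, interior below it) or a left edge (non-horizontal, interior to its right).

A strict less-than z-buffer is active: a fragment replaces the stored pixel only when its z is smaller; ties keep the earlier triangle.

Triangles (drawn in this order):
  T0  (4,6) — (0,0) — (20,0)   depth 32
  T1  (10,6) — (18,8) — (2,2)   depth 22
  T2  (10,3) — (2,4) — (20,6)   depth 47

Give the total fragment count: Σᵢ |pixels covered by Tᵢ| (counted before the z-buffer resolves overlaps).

T0:
  2·area = 120
  edge (4, 6)→(0, 0): d=(-4,-6) top-left  bias=+0
  edge (0, 0)→(20, 0): d=(20,0) top-left  bias=+0
  edge (20, 0)→(4, 6): d=(-16,6) right/bottom  bias=-1
    (0,0)@(1, 1): e=[2,20,98] → █
    (1,0)@(3, 1): e=[14,20,86] → █
    (2,0)@(5, 1): e=[26,20,74] → █
    (3,0)@(7, 1): e=[38,20,62] → █
    (4,0)@(9, 1): e=[50,20,50] → █
    (5,0)@(11, 1): e=[62,20,38] → █
    (6,0)@(13, 1): e=[74,20,26] → █
    (7,0)@(15, 1): e=[86,20,14] → █
    (8,0)@(17, 1): e=[98,20,2] → █
    (9,0)@(19, 1): e=[110,20,-10] → ·
    (0,1)@(1, 3): e=[-6,60,66] → ·
    (1,1)@(3, 3): e=[6,60,54] → █
  covered (15 px):
    █ █ █ █ █ █ █ █ █ · ·
    · █ █ █ █ █ · · · · ·
    · · █ · · · · · · · ·
    · · · · · · · · · · ·
T1:
  2·area = 16  (B↔C swapped to make it positive)
  edge (10, 6)→(2, 2): d=(-8,-4) top-left  bias=+0
  edge (2, 2)→(18, 8): d=(16,6) right/bottom  bias=-1
  edge (18, 8)→(10, 6): d=(-8,-2) top-left  bias=+0
    (4,2)@(9, 5): e=[4,6,6] → █
    (5,2)@(11, 5): e=[12,-6,10] → ·
    (4,3)@(9, 7): e=[-12,38,-10] → ·
    (7,3)@(15, 7): e=[12,2,2] → █
    (8,3)@(17, 7): e=[20,-10,6] → ·
  covered (2 px):
    · · · · · · · · · · ·
    · · · · · · · · · · ·
    · · · · █ · · · · · ·
    · · · · · · · █ · · ·
T2:
  2·area = 34  (B↔C swapped to make it positive)
  edge (10, 3)→(20, 6): d=(10,3) right/bottom  bias=-1
  edge (20, 6)→(2, 4): d=(-18,-2) top-left  bias=+0
  edge (2, 4)→(10, 3): d=(8,-1) top-left  bias=+0
    (5,2)@(11, 5): e=[17,0,17] → █  [on edge]
    (6,2)@(13, 5): e=[11,4,19] → █
    (7,2)@(15, 5): e=[5,8,21] → █
    (8,2)@(17, 5): e=[-1,12,23] → ·
    (5,3)@(11, 7): e=[37,-36,33] → ·
    (6,3)@(13, 7): e=[31,-32,35] → ·
    (7,3)@(15, 7): e=[25,-28,37] → ·
  covered (3 px):
    · · · · · · · · · · ·
    · · · · · · · · · · ·
    · · · · · █ █ █ · · ·
    · · · · · · · · · · ·

Answer: 20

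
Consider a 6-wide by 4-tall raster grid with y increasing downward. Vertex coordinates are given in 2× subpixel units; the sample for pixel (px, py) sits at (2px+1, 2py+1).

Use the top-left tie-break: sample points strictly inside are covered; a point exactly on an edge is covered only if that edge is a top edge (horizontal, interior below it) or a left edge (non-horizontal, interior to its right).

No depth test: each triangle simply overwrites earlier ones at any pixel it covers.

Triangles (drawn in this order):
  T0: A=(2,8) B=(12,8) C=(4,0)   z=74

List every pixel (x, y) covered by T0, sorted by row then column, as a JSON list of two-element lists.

T0:
  2·area = 80  (B↔C swapped to make it positive)
  edge (2, 8)→(4, 0): d=(2,-8) top-left  bias=+0
  edge (4, 0)→(12, 8): d=(8,8) right/bottom  bias=-1
  edge (12, 8)→(2, 8): d=(-10,0) right/bottom  bias=-1
    (2,0)@(5, 1): e=[10,0,70] → .  [on edge]
    (2,1)@(5, 3): e=[14,16,50] → X
    (3,1)@(7, 3): e=[30,0,50] → .  [on edge]
    (1,2)@(3, 5): e=[2,48,30] → X
    (3,2)@(7, 5): e=[34,16,30] → X
    (4,2)@(9, 5): e=[50,0,30] → .  [on edge]
    (1,3)@(3, 7): e=[6,64,10] → X
    (4,3)@(9, 7): e=[54,16,10] → X
    (5,3)@(11, 7): e=[70,0,10] → .  [on edge]
  covered (8 px):
    . . . . . .
    . . X . . .
    . X X X . .
    . X X X X .

Result: [[2,1],[1,2],[2,2],[3,2],[1,3],[2,3],[3,3],[4,3]]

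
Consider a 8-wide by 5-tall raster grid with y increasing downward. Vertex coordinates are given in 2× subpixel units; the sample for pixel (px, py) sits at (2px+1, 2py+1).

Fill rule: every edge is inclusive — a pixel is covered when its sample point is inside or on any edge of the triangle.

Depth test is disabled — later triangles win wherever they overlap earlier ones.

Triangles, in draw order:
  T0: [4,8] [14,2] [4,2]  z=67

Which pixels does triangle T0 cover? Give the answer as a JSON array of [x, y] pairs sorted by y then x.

T0:
  2·area = 60  (B↔C swapped to make it positive)
  edge (4, 8)→(4, 2): d=(0,-6) inclusive
  edge (4, 2)→(14, 2): d=(10,0) inclusive
  edge (14, 2)→(4, 8): d=(-10,6) inclusive
    (2,1)@(5, 3): e=[6,10,44] → #
    (3,1)@(7, 3): e=[18,10,32] → #
    (4,1)@(9, 3): e=[30,10,20] → #
    (5,1)@(11, 3): e=[42,10,8] → #
    (6,1)@(13, 3): e=[54,10,-4] → ·
    (2,2)@(5, 5): e=[6,30,24] → #
    (4,2)@(9, 5): e=[30,30,0] → #  [on edge]
    (5,2)@(11, 5): e=[42,30,-12] → ·
    (2,3)@(5, 7): e=[6,50,4] → #
    (3,3)@(7, 7): e=[18,50,-8] → ·
    (4,3)@(9, 7): e=[30,50,-20] → ·
    (2,4)@(5, 9): e=[6,70,-16] → ·
  covered (8 px):
    · · · · · · · ·
    · · # # # # · ·
    · · # # # · · ·
    · · # · · · · ·
    · · · · · · · ·

Result: [[2,1],[3,1],[4,1],[5,1],[2,2],[3,2],[4,2],[2,3]]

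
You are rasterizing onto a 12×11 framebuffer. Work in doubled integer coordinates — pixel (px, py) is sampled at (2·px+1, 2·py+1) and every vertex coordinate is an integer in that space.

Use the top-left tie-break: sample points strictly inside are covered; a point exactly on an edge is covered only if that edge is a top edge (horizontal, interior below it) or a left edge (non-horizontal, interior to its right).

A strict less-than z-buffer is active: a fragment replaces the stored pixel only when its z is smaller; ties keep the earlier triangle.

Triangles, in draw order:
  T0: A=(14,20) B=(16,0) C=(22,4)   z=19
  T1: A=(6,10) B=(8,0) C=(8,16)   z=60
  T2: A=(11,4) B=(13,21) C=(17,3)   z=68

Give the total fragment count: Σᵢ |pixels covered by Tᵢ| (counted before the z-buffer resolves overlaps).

T0:
  2·area = 128
  edge (14, 20)→(16, 0): d=(2,-20) top-left  bias=+0
  edge (16, 0)→(22, 4): d=(6,4) right/bottom  bias=-1
  edge (22, 4)→(14, 20): d=(-8,16) right/bottom  bias=-1
    (8,0)@(17, 1): e=[22,2,104] → #
    (9,0)@(19, 1): e=[62,-6,72] → ·
    (8,1)@(17, 3): e=[26,14,88] → #
    (9,1)@(19, 3): e=[66,6,56] → #
    (10,1)@(21, 3): e=[106,-2,24] → ·
    (8,2)@(17, 5): e=[30,26,72] → #
    (10,2)@(21, 5): e=[110,10,8] → #
    (11,2)@(23, 5): e=[150,2,-24] → ·
    (8,3)@(17, 7): e=[34,38,56] → #
    (10,3)@(21, 7): e=[114,22,-8] → ·
    (8,4)@(17, 9): e=[38,50,40] → #
    (10,4)@(21, 9): e=[118,34,-24] → ·
  covered (16 px):
    · · · · · · · · # · · ·
    · · · · · · · · # # · ·
    · · · · · · · · # # # ·
    · · · · · · · · # # · ·
    · · · · · · · · # # · ·
    · · · · · · · # # · · ·
    · · · · · · · # # · · ·
    · · · · · · · # · · · ·
    · · · · · · · # · · · ·
    · · · · · · · · · · · ·
    · · · · · · · · · · · ·
T1:
  2·area = 32
  edge (6, 10)→(8, 0): d=(2,-10) top-left  bias=+0
  edge (8, 0)→(8, 16): d=(0,16) right/bottom  bias=-1
  edge (8, 16)→(6, 10): d=(-2,-6) top-left  bias=+0
    (1,0)@(3, 1): e=[-48,80,0] → ·  [on edge]
    (3,2)@(7, 5): e=[0,16,16] → #  [on edge]
    (4,2)@(9, 5): e=[20,-16,28] → ·
    (2,3)@(5, 7): e=[-16,48,0] → ·  [on edge]
    (3,3)@(7, 7): e=[4,16,12] → #
    (4,3)@(9, 7): e=[24,-16,24] → ·
    (3,4)@(7, 9): e=[8,16,8] → #
    (4,4)@(9, 9): e=[28,-16,20] → ·
    (3,5)@(7, 11): e=[12,16,4] → #
    (4,5)@(9, 11): e=[32,-16,16] → ·
    (3,6)@(7, 13): e=[16,16,0] → #  [on edge]
    (4,6)@(9, 13): e=[36,-16,12] → ·
    (2,7)@(5, 15): e=[0,48,-16] → ·  [on edge]
    (4,9)@(9, 19): e=[48,-16,0] → ·  [on edge]
  covered (5 px):
    · · · · · · · · · · · ·
    · · · · · · · · · · · ·
    · · · # · · · · · · · ·
    · · · # · · · · · · · ·
    · · · # · · · · · · · ·
    · · · # · · · · · · · ·
    · · · # · · · · · · · ·
    · · · · · · · · · · · ·
    · · · · · · · · · · · ·
    · · · · · · · · · · · ·
    · · · · · · · · · · · ·
T2:
  2·area = 104  (B↔C swapped to make it positive)
  edge (11, 4)→(17, 3): d=(6,-1) top-left  bias=+0
  edge (17, 3)→(13, 21): d=(-4,18) right/bottom  bias=-1
  edge (13, 21)→(11, 4): d=(-2,-17) top-left  bias=+0
    (8,1)@(17, 3): e=[0,0,104] → ·  [on edge]
    (2,2)@(5, 5): e=[0,208,-104] → ·  [on edge]
    (6,2)@(13, 5): e=[8,64,32] → #
    (7,2)@(15, 5): e=[10,28,66] → #
    (8,2)@(17, 5): e=[12,-8,100] → ·
    (6,3)@(13, 7): e=[20,56,28] → #
    (8,3)@(17, 7): e=[24,-16,96] → ·
    (6,4)@(13, 9): e=[32,48,24] → #
    (8,4)@(17, 9): e=[36,-24,92] → ·
    (6,5)@(13, 11): e=[44,40,20] → #
    (8,5)@(17, 11): e=[48,-32,88] → ·
    (6,6)@(13, 13): e=[56,32,16] → #
    (6,10)@(13, 21): e=[104,0,0] → ·  [on edge]
  covered (12 px):
    · · · · · · · · · · · ·
    · · · · · · · · · · · ·
    · · · · · · # # · · · ·
    · · · · · · # # · · · ·
    · · · · · · # # · · · ·
    · · · · · · # # · · · ·
    · · · · · · # · · · · ·
    · · · · · · # · · · · ·
    · · · · · · # · · · · ·
    · · · · · · # · · · · ·
    · · · · · · · · · · · ·

Result: 33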